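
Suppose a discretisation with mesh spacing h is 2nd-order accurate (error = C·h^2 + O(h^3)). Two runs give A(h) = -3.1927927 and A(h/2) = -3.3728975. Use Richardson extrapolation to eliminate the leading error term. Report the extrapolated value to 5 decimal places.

-3.43293

The leading error scales as h^2; refining by a factor of 2 reduces it by 2^2 = 4.
Extrapolated value = (4·A(h/2) − A(h)) / (4 − 1)
= (4·(-3.3728975) − (-3.1927927)) / 3
= -10.2987973 / 3 = -3.4329324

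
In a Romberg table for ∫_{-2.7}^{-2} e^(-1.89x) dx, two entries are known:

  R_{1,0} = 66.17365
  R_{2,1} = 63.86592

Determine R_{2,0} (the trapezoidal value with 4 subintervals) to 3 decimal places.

64.443

From R_{2,1} = (4·R_{2,0} − R_{1,0})/3, solve for R_{2,0}:
4·R_{2,0} = 3·63.86592 + 66.17365 = 257.77141
R_{2,0} = 64.44285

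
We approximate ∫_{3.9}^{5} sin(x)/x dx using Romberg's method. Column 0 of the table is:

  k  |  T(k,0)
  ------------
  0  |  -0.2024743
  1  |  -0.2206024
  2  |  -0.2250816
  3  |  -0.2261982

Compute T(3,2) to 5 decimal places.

Richardson extrapolation on the trapezoidal column (denominator 4−1=3):
T(2,1) = -0.2250816 + (-0.2250816 − (-0.2206024))/3 = -0.2265747
T(3,1) = (4·(-0.2261982) − (-0.2250816)) / 3 = -0.2265704
T(3,2) = -0.2265704 + (-0.2265704 − (-0.2265747))/15 = -0.2265701
(Column j=1 coincides with Simpson's rule on the same nodes.)

-0.22657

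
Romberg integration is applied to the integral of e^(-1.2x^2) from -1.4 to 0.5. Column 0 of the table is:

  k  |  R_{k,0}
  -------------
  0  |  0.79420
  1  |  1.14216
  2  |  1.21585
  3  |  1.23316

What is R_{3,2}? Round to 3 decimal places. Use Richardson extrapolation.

R_{2,1} = (4·1.21585 − 1.14216) / 3 = 1.24041
R_{3,1} = 1.23316 + (1.23316 − 1.21585)/3 = 1.23893
R_{3,2} = (16·1.23893 − 1.24041) / 15 = 1.23883

1.239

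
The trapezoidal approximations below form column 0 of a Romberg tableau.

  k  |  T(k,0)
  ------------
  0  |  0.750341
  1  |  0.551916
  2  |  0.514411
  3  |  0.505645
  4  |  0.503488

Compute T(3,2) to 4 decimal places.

Richardson extrapolation on the trapezoidal column (denominator 4−1=3):
T(2,1) = (4·0.514411 − 0.551916) / 3 = 0.501909
T(3,1) = (4·0.505645 − 0.514411) / 3 = 0.502723
T(3,2) = 0.502723 + (0.502723 − 0.501909)/15 = 0.502777

0.5028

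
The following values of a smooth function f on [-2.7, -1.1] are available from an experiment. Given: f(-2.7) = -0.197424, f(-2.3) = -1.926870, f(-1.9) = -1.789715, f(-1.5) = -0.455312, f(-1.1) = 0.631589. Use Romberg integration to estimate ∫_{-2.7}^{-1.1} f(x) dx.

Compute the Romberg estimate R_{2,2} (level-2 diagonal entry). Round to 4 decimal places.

-1.6830

R_{0,0} (trapezoid, 1 panel, h=1.6000): 0.347332
R_{1,0} (trapezoid, 2 panels, h=0.8000): -1.258106
R_{2,0} (trapezoid, 4 panels, h=0.4000): -1.581926
R_{1,1} = -1.258106 + (-1.258106 − 0.347332)/3 = -1.793252
R_{2,1} = -1.581926 + (-1.581926 − (-1.258106))/3 = -1.689866
R_{2,2} = -1.689866 + (-1.689866 − (-1.793252))/15 = -1.682974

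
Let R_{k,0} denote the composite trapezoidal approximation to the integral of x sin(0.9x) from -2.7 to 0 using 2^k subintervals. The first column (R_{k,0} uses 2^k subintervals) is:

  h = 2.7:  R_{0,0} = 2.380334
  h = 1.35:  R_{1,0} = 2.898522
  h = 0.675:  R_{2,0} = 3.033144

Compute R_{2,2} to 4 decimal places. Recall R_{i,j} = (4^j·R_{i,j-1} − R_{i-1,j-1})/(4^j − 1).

Richardson extrapolation on the trapezoidal column (denominator 4−1=3):
R_{1,1} = 2.898522 + (2.898522 − 2.380334)/3 = 3.071251
R_{2,1} = 3.033144 + (3.033144 − 2.898522)/3 = 3.078018
R_{2,2} = 3.078018 + (3.078018 − 3.071251)/15 = 3.078469

3.0785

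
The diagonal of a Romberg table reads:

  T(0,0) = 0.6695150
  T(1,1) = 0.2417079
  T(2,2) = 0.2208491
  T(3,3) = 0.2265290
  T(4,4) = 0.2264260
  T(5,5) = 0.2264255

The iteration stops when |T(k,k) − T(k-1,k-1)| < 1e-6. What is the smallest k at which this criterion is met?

|T(1,1) − T(0,0)| = 0.4278071 ≥ 1e-6
|T(2,2) − T(1,1)| = 0.0208588 ≥ 1e-6
|T(3,3) − T(2,2)| = 0.0056799 ≥ 1e-6
|T(4,4) − T(3,3)| = 0.0001030 ≥ 1e-6
|T(5,5) − T(4,4)| = 0.0000005 < 1e-6

k = 5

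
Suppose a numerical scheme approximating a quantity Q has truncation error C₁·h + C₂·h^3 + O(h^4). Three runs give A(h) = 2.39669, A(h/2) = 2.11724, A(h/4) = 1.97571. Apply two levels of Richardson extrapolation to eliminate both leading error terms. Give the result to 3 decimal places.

1.834

First eliminate the h term (factor 2^1 = 2):
  B₁ = (2·2.11724 − 2.39669)/1 = 1.83779
  B₂ = (2·1.97571 − 2.11724)/1 = 1.83418
Then eliminate the h^3 term (factor 2^3 = 8):
  (8·1.83418 − 1.83779)/7 = 1.83366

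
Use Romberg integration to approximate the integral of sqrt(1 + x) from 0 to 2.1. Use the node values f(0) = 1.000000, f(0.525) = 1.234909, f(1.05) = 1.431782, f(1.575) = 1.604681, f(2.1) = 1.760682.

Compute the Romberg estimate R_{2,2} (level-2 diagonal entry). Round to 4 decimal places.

R_{0,0} (trapezoid, 1 panel, h=2.1000): 2.898716
R_{1,0} (trapezoid, 2 panels, h=1.0500): 2.952729
R_{2,0} (trapezoid, 4 panels, h=0.5250): 2.967149
R_{1,1} = 2.952729 + (2.952729 − 2.898716)/3 = 2.970733
R_{2,1} = 2.967149 + (2.967149 − 2.952729)/3 = 2.971956
R_{2,2} = 2.971956 + (2.971956 − 2.970733)/15 = 2.972038

2.9720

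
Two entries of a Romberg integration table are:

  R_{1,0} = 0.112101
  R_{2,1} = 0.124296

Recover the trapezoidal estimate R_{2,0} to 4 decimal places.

From R_{2,1} = (4·R_{2,0} − R_{1,0})/3, solve for R_{2,0}:
4·R_{2,0} = 3·0.124296 + 0.112101 = 0.484989
R_{2,0} = 0.121247

0.1212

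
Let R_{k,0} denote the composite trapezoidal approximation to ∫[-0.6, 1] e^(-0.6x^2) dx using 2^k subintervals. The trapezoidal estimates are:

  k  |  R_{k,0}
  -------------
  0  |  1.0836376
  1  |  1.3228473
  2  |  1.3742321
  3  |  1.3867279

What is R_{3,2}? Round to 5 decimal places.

1.39086

Richardson extrapolation on the trapezoidal column (denominator 4−1=3):
R_{2,1} = (4·1.3742321 − 1.3228473) / 3 = 1.3913604
R_{3,1} = 1.3867279 + (1.3867279 − 1.3742321)/3 = 1.3908932
R_{3,2} = 1.3908932 + (1.3908932 − 1.3913604)/15 = 1.3908621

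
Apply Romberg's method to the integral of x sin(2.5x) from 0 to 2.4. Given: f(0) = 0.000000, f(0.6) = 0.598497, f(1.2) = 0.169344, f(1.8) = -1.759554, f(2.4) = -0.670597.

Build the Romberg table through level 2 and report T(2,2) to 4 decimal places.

-1.0618

T(0,0) (trapezoid, 1 panel, h=2.4000): -0.804716
T(1,0) (trapezoid, 2 panels, h=1.2000): -0.199145
T(2,0) (trapezoid, 4 panels, h=0.6000): -0.796207
T(1,1) = -0.199145 + (-0.199145 − (-0.804716))/3 = 0.002712
T(2,1) = -0.796207 + (-0.796207 − (-0.199145))/3 = -0.995228
T(2,2) = -0.995228 + (-0.995228 − 0.002712)/15 = -1.061757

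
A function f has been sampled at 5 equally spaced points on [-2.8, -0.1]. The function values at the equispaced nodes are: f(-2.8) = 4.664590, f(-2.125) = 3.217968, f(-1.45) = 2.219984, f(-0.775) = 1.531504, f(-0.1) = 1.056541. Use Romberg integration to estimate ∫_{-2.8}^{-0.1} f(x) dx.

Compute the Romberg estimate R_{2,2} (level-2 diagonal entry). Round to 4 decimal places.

6.5601

R_{0,0} (trapezoid, 1 panel, h=2.7000): 7.723527
R_{1,0} (trapezoid, 2 panels, h=1.3500): 6.858742
R_{2,0} (trapezoid, 4 panels, h=0.6750): 6.635265
R_{1,1} = 6.858742 + (6.858742 − 7.723527)/3 = 6.570480
R_{2,1} = 6.635265 + (6.635265 − 6.858742)/3 = 6.560773
R_{2,2} = 6.560773 + (6.560773 − 6.570480)/15 = 6.560126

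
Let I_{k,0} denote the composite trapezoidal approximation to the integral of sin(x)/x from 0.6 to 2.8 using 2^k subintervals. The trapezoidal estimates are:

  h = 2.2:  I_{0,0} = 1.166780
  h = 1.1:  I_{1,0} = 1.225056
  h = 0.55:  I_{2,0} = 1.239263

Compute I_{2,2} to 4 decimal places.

Richardson extrapolation on the trapezoidal column (denominator 4−1=3):
I_{1,1} = (4·1.225056 − 1.166780) / 3 = 1.244481
I_{2,1} = (4·1.239263 − 1.225056) / 3 = 1.243999
I_{2,2} = (16·1.243999 − 1.244481) / 15 = 1.243967

1.2440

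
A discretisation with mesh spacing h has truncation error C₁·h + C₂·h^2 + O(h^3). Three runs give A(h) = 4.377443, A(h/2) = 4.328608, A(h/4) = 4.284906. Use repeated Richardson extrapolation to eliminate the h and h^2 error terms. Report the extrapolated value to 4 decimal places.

First eliminate the h term (factor 2^1 = 2):
  B₁ = (2·4.328608 − 4.377443)/1 = 4.279773
  B₂ = (2·4.284906 − 4.328608)/1 = 4.241204
Then eliminate the h^2 term (factor 2^2 = 4):
  (4·4.241204 − 4.279773)/3 = 4.228348

4.2283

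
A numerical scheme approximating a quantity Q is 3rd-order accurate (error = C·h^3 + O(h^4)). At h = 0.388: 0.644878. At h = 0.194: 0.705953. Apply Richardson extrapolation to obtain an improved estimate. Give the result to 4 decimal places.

0.7147

Extrapolated value = (8·A(h/2) − A(h)) / (8 − 1)
= (8·0.705953 − 0.644878) / 7
= 5.002746 / 7 = 0.714678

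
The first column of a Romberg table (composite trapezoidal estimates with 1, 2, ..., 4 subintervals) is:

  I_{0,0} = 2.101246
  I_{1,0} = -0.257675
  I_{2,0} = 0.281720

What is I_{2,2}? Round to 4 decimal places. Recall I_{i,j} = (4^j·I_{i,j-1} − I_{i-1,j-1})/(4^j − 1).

Richardson extrapolation on the trapezoidal column (denominator 4−1=3):
I_{1,1} = (4·(-0.257675) − 2.101246) / 3 = -1.043982
I_{2,1} = (4·0.281720 − (-0.257675)) / 3 = 0.461518
I_{2,2} = (16·0.461518 − (-1.043982)) / 15 = 0.561885

0.5619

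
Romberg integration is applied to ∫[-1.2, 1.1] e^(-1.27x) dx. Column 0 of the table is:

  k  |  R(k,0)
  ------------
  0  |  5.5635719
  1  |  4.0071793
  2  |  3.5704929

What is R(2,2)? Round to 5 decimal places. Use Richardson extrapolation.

3.42070

Richardson extrapolation on the trapezoidal column (denominator 4−1=3):
R(1,1) = 4.0071793 + (4.0071793 − 5.5635719)/3 = 3.4883818
R(2,1) = (4·3.5704929 − 4.0071793) / 3 = 3.4249308
R(2,2) = 3.4249308 + (3.4249308 − 3.4883818)/15 = 3.4207007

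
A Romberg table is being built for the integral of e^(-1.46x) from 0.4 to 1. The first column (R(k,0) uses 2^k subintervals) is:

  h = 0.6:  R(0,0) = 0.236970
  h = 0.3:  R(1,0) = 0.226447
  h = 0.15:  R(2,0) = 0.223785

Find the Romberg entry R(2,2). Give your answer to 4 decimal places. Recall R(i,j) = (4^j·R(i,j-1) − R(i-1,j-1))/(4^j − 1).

0.2229

Richardson extrapolation on the trapezoidal column (denominator 4−1=3):
R(1,1) = (4·0.226447 − 0.236970) / 3 = 0.222939
R(2,1) = (4·0.223785 − 0.226447) / 3 = 0.222898
R(2,2) = (16·0.222898 − 0.222939) / 15 = 0.222895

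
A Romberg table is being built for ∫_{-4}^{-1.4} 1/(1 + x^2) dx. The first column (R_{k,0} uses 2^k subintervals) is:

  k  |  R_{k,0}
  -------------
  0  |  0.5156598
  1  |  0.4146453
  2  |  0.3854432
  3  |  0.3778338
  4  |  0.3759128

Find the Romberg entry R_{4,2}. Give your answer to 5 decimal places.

0.37527

Richardson extrapolation on the trapezoidal column (denominator 4−1=3):
R_{3,1} = 0.3778338 + (0.3778338 − 0.3854432)/3 = 0.3752973
R_{4,1} = 0.3759128 + (0.3759128 − 0.3778338)/3 = 0.3752725
R_{4,2} = (16·0.3752725 − 0.3752973) / 15 = 0.3752708
(Column j=1 coincides with Simpson's rule on the same nodes.)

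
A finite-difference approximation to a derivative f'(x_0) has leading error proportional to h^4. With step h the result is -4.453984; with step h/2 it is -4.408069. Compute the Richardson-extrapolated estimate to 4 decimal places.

Extrapolated value = (16·A(h/2) − A(h)) / (16 − 1)
= (16·(-4.408069) − (-4.453984)) / 15
= -66.075120 / 15 = -4.405008

-4.4050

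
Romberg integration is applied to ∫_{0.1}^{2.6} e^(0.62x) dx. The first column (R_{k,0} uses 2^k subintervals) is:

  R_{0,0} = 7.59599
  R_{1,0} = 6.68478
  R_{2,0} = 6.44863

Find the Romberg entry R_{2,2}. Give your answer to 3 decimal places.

6.369

Richardson extrapolation on the trapezoidal column (denominator 4−1=3):
R_{1,1} = (4·6.68478 − 7.59599) / 3 = 6.38104
R_{2,1} = (4·6.44863 − 6.68478) / 3 = 6.36991
R_{2,2} = (16·6.36991 − 6.38104) / 15 = 6.36917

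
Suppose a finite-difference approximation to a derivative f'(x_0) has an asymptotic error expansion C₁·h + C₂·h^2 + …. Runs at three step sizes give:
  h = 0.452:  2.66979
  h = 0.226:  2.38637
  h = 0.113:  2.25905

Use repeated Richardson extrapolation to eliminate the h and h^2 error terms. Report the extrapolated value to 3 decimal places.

2.141

First eliminate the h term (factor 2^1 = 2):
  B₁ = (2·2.38637 − 2.66979)/1 = 2.10295
  B₂ = (2·2.25905 − 2.38637)/1 = 2.13173
Then eliminate the h^2 term (factor 2^2 = 4):
  (4·2.13173 − 2.10295)/3 = 2.14132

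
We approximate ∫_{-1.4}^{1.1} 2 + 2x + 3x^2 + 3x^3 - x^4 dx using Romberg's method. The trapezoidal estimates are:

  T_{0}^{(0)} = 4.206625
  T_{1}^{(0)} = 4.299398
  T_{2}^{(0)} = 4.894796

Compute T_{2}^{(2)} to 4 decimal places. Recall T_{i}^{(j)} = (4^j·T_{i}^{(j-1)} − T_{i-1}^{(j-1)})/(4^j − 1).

Richardson extrapolation on the trapezoidal column (denominator 4−1=3):
T_{1}^{(1)} = 4.299398 + (4.299398 − 4.206625)/3 = 4.330322
T_{2}^{(1)} = (4·4.894796 − 4.299398) / 3 = 5.093262
T_{2}^{(2)} = 5.093262 + (5.093262 − 4.330322)/15 = 5.144125

5.1441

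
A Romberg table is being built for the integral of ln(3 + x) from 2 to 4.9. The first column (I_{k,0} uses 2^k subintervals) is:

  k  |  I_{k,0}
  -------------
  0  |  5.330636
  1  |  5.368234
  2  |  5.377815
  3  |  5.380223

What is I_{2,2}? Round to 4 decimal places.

I_{1,1} = (4·5.368234 − 5.330636) / 3 = 5.380767
I_{2,1} = 5.377815 + (5.377815 − 5.368234)/3 = 5.381009
I_{2,2} = 5.381009 + (5.381009 − 5.380767)/15 = 5.381025

5.3810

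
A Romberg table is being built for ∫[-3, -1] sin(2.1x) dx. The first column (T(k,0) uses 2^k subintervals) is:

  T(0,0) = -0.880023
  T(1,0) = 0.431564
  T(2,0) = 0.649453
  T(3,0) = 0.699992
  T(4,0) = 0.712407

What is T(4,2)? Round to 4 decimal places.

0.7165

Richardson extrapolation on the trapezoidal column (denominator 4−1=3):
T(3,1) = 0.699992 + (0.699992 − 0.649453)/3 = 0.716838
T(4,1) = (4·0.712407 − 0.699992) / 3 = 0.716545
T(4,2) = 0.716545 + (0.716545 − 0.716838)/15 = 0.716525
(Column j=1 coincides with Simpson's rule on the same nodes.)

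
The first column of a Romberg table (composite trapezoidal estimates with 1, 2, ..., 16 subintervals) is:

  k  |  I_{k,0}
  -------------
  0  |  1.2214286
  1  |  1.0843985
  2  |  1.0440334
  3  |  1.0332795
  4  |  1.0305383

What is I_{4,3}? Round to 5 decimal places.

Richardson extrapolation on the trapezoidal column (denominator 4−1=3):
I_{2,1} = (4·1.0440334 − 1.0843985) / 3 = 1.0305784
I_{3,1} = 1.0332795 + (1.0332795 − 1.0440334)/3 = 1.0296949
I_{4,1} = (4·1.0305383 − 1.0332795) / 3 = 1.0296246
I_{3,2} = 1.0296949 + (1.0296949 − 1.0305784)/15 = 1.0296360
I_{4,2} = 1.0296246 + (1.0296246 − 1.0296949)/15 = 1.0296199
I_{4,3} = (64·1.0296199 − 1.0296360) / 63 = 1.0296196
(Column j=1 coincides with Simpson's rule on the same nodes.)

1.02962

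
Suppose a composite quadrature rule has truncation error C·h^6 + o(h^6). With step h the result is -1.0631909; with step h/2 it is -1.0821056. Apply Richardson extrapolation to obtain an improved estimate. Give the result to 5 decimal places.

The leading error scales as h^6; refining by a factor of 2 reduces it by 2^6 = 64.
Extrapolated value = (64·A(h/2) − A(h)) / (64 − 1)
= (64·(-1.0821056) − (-1.0631909)) / 63
= -68.1915675 / 63 = -1.0824058

-1.08241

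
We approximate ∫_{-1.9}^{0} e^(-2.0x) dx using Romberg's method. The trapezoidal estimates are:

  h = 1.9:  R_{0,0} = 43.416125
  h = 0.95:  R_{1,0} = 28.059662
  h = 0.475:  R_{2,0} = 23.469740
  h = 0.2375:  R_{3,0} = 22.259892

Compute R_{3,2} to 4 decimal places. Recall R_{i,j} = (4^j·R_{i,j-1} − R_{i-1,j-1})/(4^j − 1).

21.8511

R_{2,1} = 23.469740 + (23.469740 − 28.059662)/3 = 21.939766
R_{3,1} = 22.259892 + (22.259892 − 23.469740)/3 = 21.856609
R_{3,2} = 21.856609 + (21.856609 − 21.939766)/15 = 21.851065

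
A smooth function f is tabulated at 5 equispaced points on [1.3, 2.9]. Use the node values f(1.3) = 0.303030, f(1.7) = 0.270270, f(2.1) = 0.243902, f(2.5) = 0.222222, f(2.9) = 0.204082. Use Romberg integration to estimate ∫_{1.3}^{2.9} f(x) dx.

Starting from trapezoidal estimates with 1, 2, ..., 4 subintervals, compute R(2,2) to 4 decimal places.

0.3953

R(0,0) (trapezoid, 1 panel, h=1.6000): 0.405690
R(1,0) (trapezoid, 2 panels, h=0.8000): 0.397966
R(2,0) (trapezoid, 4 panels, h=0.4000): 0.395980
R(1,1) = 0.397966 + (0.397966 − 0.405690)/3 = 0.395391
R(2,1) = 0.395980 + (0.395980 − 0.397966)/3 = 0.395318
R(2,2) = 0.395318 + (0.395318 − 0.395391)/15 = 0.395313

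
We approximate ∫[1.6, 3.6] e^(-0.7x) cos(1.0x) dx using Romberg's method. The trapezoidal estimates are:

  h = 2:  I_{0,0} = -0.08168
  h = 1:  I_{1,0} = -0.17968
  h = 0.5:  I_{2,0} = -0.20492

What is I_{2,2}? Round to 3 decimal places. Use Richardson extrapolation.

Richardson extrapolation on the trapezoidal column (denominator 4−1=3):
I_{1,1} = -0.17968 + (-0.17968 − (-0.08168))/3 = -0.21235
I_{2,1} = -0.20492 + (-0.20492 − (-0.17968))/3 = -0.21333
I_{2,2} = (16·(-0.21333) − (-0.21235)) / 15 = -0.21340

-0.213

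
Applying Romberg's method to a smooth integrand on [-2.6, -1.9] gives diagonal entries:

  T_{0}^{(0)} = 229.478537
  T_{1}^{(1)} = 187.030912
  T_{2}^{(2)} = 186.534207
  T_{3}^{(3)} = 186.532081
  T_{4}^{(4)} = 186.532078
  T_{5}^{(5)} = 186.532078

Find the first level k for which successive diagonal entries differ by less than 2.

|T_{1}^{(1)} − T_{0}^{(0)}| = 42.447625 ≥ 2
|T_{2}^{(2)} − T_{1}^{(1)}| = 0.496705 < 2

k = 2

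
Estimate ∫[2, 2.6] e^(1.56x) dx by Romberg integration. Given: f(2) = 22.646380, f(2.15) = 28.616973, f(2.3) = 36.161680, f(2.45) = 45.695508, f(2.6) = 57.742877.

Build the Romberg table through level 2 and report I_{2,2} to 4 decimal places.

I_{0,0} (trapezoid, 1 panel, h=0.6000): 24.116777
I_{1,0} (trapezoid, 2 panels, h=0.3000): 22.906893
I_{2,0} (trapezoid, 4 panels, h=0.1500): 22.600318
I_{1,1} = 22.906893 + (22.906893 − 24.116777)/3 = 22.503598
I_{2,1} = 22.600318 + (22.600318 − 22.906893)/3 = 22.498126
I_{2,2} = 22.498126 + (22.498126 − 22.503598)/15 = 22.497761

22.4978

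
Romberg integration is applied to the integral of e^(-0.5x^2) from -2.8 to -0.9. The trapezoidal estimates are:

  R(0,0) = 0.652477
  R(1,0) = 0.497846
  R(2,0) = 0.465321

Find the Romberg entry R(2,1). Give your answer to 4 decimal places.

Richardson extrapolation on the trapezoidal column (denominator 4−1=3):
R(2,1) = (4·0.465321 − 0.497846) / 3 = 0.454479

0.4545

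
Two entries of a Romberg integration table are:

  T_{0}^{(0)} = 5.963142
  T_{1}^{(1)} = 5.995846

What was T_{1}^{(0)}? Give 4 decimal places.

5.9877

From T_{1}^{(1)} = (4·T_{1}^{(0)} − T_{0}^{(0)})/3, solve for T_{1}^{(0)}:
4·T_{1}^{(0)} = 3·5.995846 + 5.963142 = 23.950680
T_{1}^{(0)} = 5.987670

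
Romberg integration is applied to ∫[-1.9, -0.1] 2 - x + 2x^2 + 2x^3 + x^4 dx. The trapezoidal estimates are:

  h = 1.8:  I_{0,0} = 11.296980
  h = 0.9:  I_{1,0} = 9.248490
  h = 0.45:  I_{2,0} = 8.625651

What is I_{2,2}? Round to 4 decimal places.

Richardson extrapolation on the trapezoidal column (denominator 4−1=3):
I_{1,1} = 9.248490 + (9.248490 − 11.296980)/3 = 8.565660
I_{2,1} = (4·8.625651 − 9.248490) / 3 = 8.418038
I_{2,2} = 8.418038 + (8.418038 − 8.565660)/15 = 8.408197

8.4082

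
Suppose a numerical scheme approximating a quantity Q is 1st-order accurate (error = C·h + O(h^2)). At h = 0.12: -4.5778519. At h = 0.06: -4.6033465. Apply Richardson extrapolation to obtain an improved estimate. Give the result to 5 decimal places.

-4.62884

Extrapolated value = (2·A(h/2) − A(h)) / (2 − 1)
= (2·(-4.6033465) − (-4.5778519)) / 1
= -4.6288411 / 1 = -4.6288411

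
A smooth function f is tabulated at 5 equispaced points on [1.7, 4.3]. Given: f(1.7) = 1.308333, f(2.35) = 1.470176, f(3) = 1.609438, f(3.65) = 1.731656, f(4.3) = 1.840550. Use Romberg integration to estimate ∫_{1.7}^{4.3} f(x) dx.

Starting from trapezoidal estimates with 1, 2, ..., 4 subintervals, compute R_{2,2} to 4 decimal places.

R_{0,0} (trapezoid, 1 panel, h=2.6000): 4.093548
R_{1,0} (trapezoid, 2 panels, h=1.3000): 4.139043
R_{2,0} (trapezoid, 4 panels, h=0.6500): 4.150712
R_{1,1} = 4.139043 + (4.139043 − 4.093548)/3 = 4.154208
R_{2,1} = 4.150712 + (4.150712 − 4.139043)/3 = 4.154602
R_{2,2} = 4.154602 + (4.154602 − 4.154208)/15 = 4.154628

4.1546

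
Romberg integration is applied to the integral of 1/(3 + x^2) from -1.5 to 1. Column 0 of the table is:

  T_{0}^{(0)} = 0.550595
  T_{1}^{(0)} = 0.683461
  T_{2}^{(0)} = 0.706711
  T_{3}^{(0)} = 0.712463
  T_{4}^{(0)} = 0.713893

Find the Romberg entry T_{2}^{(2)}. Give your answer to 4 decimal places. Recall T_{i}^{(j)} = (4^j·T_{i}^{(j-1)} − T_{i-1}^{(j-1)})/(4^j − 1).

0.7136

T_{1}^{(1)} = (4·0.683461 − 0.550595) / 3 = 0.727750
T_{2}^{(1)} = 0.706711 + (0.706711 − 0.683461)/3 = 0.714461
T_{2}^{(2)} = 0.714461 + (0.714461 − 0.727750)/15 = 0.713575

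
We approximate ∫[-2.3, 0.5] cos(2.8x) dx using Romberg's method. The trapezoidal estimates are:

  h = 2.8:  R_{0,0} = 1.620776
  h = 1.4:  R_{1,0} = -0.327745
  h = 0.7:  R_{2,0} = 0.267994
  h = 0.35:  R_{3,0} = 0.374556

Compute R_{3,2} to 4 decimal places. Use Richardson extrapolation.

0.4063

R_{2,1} = 0.267994 + (0.267994 − (-0.327745))/3 = 0.466574
R_{3,1} = 0.374556 + (0.374556 − 0.267994)/3 = 0.410077
R_{3,2} = (16·0.410077 − 0.466574) / 15 = 0.406311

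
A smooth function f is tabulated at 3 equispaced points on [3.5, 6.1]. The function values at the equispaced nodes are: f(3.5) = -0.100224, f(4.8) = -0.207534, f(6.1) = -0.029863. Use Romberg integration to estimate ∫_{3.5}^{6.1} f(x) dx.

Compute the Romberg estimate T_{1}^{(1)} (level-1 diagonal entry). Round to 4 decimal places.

T_{0}^{(0)} (trapezoid, 1 panel, h=2.6000): -0.169113
T_{1}^{(0)} (trapezoid, 2 panels, h=1.3000): -0.354351
T_{1}^{(1)} = -0.354351 + (-0.354351 − (-0.169113))/3 = -0.416097

-0.4161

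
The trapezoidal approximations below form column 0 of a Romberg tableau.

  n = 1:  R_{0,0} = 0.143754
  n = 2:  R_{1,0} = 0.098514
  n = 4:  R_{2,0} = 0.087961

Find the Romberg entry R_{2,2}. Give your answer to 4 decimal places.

Richardson extrapolation on the trapezoidal column (denominator 4−1=3):
R_{1,1} = (4·0.098514 − 0.143754) / 3 = 0.083434
R_{2,1} = 0.087961 + (0.087961 − 0.098514)/3 = 0.084443
R_{2,2} = (16·0.084443 − 0.083434) / 15 = 0.084510

0.0845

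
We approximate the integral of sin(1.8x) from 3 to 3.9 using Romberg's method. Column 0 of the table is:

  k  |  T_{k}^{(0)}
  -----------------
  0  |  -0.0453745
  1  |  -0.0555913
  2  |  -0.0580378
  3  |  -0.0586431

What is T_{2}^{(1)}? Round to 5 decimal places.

-0.05885

Richardson extrapolation on the trapezoidal column (denominator 4−1=3):
T_{2}^{(1)} = (4·(-0.0580378) − (-0.0555913)) / 3 = -0.0588533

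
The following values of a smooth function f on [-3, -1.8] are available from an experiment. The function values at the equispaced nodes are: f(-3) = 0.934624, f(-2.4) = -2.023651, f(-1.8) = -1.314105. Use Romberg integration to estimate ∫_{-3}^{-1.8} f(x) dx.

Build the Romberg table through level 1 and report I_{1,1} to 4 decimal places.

I_{0,0} (trapezoid, 1 panel, h=1.2000): -0.227689
I_{1,0} (trapezoid, 2 panels, h=0.6000): -1.328035
I_{1,1} = -1.328035 + (-1.328035 − (-0.227689))/3 = -1.694817

-1.6948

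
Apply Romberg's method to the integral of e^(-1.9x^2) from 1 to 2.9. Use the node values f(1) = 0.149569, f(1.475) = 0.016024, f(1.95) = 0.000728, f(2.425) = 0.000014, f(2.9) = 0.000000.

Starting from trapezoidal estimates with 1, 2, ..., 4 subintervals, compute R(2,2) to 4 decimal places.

0.0331

R(0,0) (trapezoid, 1 panel, h=1.9000): 0.142091
R(1,0) (trapezoid, 2 panels, h=0.9500): 0.071737
R(2,0) (trapezoid, 4 panels, h=0.4750): 0.043486
R(1,1) = 0.071737 + (0.071737 − 0.142091)/3 = 0.048286
R(2,1) = 0.043486 + (0.043486 − 0.071737)/3 = 0.034069
R(2,2) = 0.034069 + (0.034069 − 0.048286)/15 = 0.033121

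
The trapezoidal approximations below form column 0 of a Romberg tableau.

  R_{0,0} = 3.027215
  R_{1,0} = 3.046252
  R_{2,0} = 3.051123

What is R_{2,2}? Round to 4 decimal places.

3.0528

Richardson extrapolation on the trapezoidal column (denominator 4−1=3):
R_{1,1} = 3.046252 + (3.046252 − 3.027215)/3 = 3.052598
R_{2,1} = 3.051123 + (3.051123 − 3.046252)/3 = 3.052747
R_{2,2} = 3.052747 + (3.052747 − 3.052598)/15 = 3.052757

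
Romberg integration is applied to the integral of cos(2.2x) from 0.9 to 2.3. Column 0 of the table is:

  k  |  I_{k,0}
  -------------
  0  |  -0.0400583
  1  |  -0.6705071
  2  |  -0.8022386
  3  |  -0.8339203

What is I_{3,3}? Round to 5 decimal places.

Richardson extrapolation on the trapezoidal column (denominator 4−1=3):
I_{1,1} = -0.6705071 + (-0.6705071 − (-0.0400583))/3 = -0.8806567
I_{2,1} = (4·(-0.8022386) − (-0.6705071)) / 3 = -0.8461491
I_{3,1} = (4·(-0.8339203) − (-0.8022386)) / 3 = -0.8444809
I_{2,2} = (16·(-0.8461491) − (-0.8806567)) / 15 = -0.8438486
I_{3,2} = (16·(-0.8444809) − (-0.8461491)) / 15 = -0.8443697
I_{3,3} = -0.8443697 + (-0.8443697 − (-0.8438486))/63 = -0.8443780

-0.84438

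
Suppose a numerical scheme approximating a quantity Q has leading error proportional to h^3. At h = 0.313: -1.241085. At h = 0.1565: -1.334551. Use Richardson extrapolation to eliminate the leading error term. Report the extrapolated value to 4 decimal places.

-1.3479

Extrapolated value = (8·A(h/2) − A(h)) / (8 − 1)
= (8·(-1.334551) − (-1.241085)) / 7
= -9.435323 / 7 = -1.347903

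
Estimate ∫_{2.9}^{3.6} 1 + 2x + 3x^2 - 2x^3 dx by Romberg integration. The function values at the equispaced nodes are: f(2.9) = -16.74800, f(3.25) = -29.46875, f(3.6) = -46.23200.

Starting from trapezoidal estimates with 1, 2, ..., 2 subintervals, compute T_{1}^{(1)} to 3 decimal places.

-21.100

T_{0}^{(0)} (trapezoid, 1 panel, h=0.7000): -22.04300
T_{1}^{(0)} (trapezoid, 2 panels, h=0.3500): -21.33556
T_{1}^{(1)} = -21.33556 + (-21.33556 − (-22.04300))/3 = -21.09975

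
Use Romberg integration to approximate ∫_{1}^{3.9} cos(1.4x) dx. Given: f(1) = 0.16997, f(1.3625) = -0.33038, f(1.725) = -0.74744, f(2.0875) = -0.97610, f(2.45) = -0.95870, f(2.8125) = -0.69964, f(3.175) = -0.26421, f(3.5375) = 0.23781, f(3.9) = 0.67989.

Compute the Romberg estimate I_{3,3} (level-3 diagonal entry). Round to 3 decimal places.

I_{0,0} (trapezoid, 1 panel, h=2.9000): 1.23230
I_{1,0} (trapezoid, 2 panels, h=1.4500): -0.77397
I_{2,0} (trapezoid, 4 panels, h=0.7250): -1.12043
I_{3,0} (trapezoid, 8 panels, h=0.3625): -1.20123
I_{1,1} = -0.77397 + (-0.77397 − 1.23230)/3 = -1.44273
I_{2,1} = -1.12043 + (-1.12043 − (-0.77397))/3 = -1.23592
I_{3,1} = -1.20123 + (-1.20123 − (-1.12043))/3 = -1.22816
I_{2,2} = -1.23592 + (-1.23592 − (-1.44273))/15 = -1.22213
I_{3,2} = -1.22816 + (-1.22816 − (-1.23592))/15 = -1.22764
I_{3,3} = -1.22764 + (-1.22764 − (-1.22213))/63 = -1.22773

-1.228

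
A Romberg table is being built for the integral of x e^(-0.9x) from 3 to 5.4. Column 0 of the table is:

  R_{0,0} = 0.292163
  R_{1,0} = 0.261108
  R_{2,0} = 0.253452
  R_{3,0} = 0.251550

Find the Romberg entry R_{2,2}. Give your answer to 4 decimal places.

0.2509

R_{1,1} = (4·0.261108 − 0.292163) / 3 = 0.250756
R_{2,1} = 0.253452 + (0.253452 − 0.261108)/3 = 0.250900
R_{2,2} = (16·0.250900 − 0.250756) / 15 = 0.250910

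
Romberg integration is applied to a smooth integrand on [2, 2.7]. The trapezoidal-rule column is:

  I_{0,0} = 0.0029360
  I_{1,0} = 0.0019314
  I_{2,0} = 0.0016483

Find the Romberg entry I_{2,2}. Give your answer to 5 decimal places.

Richardson extrapolation on the trapezoidal column (denominator 4−1=3):
I_{1,1} = (4·0.0019314 − 0.0029360) / 3 = 0.0015965
I_{2,1} = (4·0.0016483 − 0.0019314) / 3 = 0.0015539
I_{2,2} = (16·0.0015539 − 0.0015965) / 15 = 0.0015511

0.00155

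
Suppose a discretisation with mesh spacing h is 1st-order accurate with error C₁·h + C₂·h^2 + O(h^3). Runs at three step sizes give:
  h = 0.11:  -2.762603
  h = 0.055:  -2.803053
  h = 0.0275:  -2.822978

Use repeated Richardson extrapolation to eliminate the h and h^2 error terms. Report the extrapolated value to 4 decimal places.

First eliminate the h term (factor 2^1 = 2):
  B₁ = (2·(-2.803053) − (-2.762603))/1 = -2.843503
  B₂ = (2·(-2.822978) − (-2.803053))/1 = -2.842903
Then eliminate the h^2 term (factor 2^2 = 4):
  (4·(-2.842903) − (-2.843503))/3 = -2.842703

-2.8427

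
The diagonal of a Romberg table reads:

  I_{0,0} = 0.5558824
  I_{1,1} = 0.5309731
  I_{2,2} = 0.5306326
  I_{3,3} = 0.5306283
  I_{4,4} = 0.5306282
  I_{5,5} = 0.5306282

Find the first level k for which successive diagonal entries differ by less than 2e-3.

k = 2

|I_{1,1} − I_{0,0}| = 0.0249093 ≥ 2e-3
|I_{2,2} − I_{1,1}| = 0.0003405 < 2e-3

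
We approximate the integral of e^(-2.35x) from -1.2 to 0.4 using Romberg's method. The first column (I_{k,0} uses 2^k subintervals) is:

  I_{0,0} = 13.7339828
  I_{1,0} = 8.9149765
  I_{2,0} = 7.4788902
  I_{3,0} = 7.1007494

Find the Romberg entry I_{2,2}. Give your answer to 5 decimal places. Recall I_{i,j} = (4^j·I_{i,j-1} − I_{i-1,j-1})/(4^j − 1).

Richardson extrapolation on the trapezoidal column (denominator 4−1=3):
I_{1,1} = (4·8.9149765 − 13.7339828) / 3 = 7.3086411
I_{2,1} = 7.4788902 + (7.4788902 − 8.9149765)/3 = 7.0001948
I_{2,2} = 7.0001948 + (7.0001948 − 7.3086411)/15 = 6.9796317
(Column j=1 coincides with Simpson's rule on the same nodes.)

6.97963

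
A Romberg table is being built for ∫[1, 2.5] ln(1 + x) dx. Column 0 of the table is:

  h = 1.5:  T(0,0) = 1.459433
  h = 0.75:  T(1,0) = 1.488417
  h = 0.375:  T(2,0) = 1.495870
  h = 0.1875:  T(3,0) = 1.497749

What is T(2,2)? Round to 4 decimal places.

1.4984

Richardson extrapolation on the trapezoidal column (denominator 4−1=3):
T(1,1) = 1.488417 + (1.488417 − 1.459433)/3 = 1.498078
T(2,1) = 1.495870 + (1.495870 − 1.488417)/3 = 1.498354
T(2,2) = (16·1.498354 − 1.498078) / 15 = 1.498372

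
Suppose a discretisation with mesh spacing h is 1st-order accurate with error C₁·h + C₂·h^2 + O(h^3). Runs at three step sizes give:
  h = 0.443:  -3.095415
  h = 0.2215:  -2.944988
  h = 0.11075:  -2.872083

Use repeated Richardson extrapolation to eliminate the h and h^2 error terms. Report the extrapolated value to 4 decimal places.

First eliminate the h term (factor 2^1 = 2):
  B₁ = (2·(-2.944988) − (-3.095415))/1 = -2.794561
  B₂ = (2·(-2.872083) − (-2.944988))/1 = -2.799178
Then eliminate the h^2 term (factor 2^2 = 4):
  (4·(-2.799178) − (-2.794561))/3 = -2.800717

-2.8007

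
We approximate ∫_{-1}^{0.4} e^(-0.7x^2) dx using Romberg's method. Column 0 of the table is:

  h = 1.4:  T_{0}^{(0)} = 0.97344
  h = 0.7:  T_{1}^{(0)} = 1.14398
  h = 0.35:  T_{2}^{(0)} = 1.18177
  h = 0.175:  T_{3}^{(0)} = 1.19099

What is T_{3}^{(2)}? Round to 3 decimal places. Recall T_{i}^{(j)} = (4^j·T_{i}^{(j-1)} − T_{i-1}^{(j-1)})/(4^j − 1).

T_{2}^{(1)} = 1.18177 + (1.18177 − 1.14398)/3 = 1.19437
T_{3}^{(1)} = 1.19099 + (1.19099 − 1.18177)/3 = 1.19406
T_{3}^{(2)} = 1.19406 + (1.19406 − 1.19437)/15 = 1.19404

1.194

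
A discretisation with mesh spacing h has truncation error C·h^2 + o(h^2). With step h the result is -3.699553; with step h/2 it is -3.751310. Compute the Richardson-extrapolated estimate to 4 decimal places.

-3.7686

Extrapolated value = (4·A(h/2) − A(h)) / (4 − 1)
= (4·(-3.751310) − (-3.699553)) / 3
= -11.305687 / 3 = -3.768562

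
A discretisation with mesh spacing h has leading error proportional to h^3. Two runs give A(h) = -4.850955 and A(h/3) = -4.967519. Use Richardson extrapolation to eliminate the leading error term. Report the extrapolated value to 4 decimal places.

The leading error scales as h^3; refining by a factor of 3 reduces it by 3^3 = 27.
Extrapolated value = (27·A(h/3) − A(h)) / (27 − 1)
= (27·(-4.967519) − (-4.850955)) / 26
= -129.272058 / 26 = -4.972002

-4.9720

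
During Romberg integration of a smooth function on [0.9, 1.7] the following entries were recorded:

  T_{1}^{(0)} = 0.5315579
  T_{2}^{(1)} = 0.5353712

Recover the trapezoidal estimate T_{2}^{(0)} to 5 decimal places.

From T_{2}^{(1)} = (4·T_{2}^{(0)} − T_{1}^{(0)})/3, solve for T_{2}^{(0)}:
4·T_{2}^{(0)} = 3·0.5353712 + 0.5315579 = 2.1376715
T_{2}^{(0)} = 0.5344179

0.53442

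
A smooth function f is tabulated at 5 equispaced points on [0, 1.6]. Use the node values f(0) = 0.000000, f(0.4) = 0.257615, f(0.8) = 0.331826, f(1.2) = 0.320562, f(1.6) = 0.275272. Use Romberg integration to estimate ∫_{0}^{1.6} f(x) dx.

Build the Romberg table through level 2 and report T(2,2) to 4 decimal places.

T(0,0) (trapezoid, 1 panel, h=1.6000): 0.220218
T(1,0) (trapezoid, 2 panels, h=0.8000): 0.375570
T(2,0) (trapezoid, 4 panels, h=0.4000): 0.419056
T(1,1) = 0.375570 + (0.375570 − 0.220218)/3 = 0.427354
T(2,1) = 0.419056 + (0.419056 − 0.375570)/3 = 0.433551
T(2,2) = 0.433551 + (0.433551 − 0.427354)/15 = 0.433964

0.4340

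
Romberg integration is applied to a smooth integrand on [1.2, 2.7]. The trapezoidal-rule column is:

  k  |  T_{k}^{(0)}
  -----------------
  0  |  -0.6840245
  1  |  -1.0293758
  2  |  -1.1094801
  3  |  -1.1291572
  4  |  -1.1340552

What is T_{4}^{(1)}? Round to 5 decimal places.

-1.13569

T_{4}^{(1)} = (4·(-1.1340552) − (-1.1291572)) / 3 = -1.1356879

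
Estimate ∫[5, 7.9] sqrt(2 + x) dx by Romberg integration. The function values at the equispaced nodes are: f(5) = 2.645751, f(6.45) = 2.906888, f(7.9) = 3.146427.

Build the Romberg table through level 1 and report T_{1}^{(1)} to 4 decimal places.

T_{0}^{(0)} (trapezoid, 1 panel, h=2.9000): 8.398658
T_{1}^{(0)} (trapezoid, 2 panels, h=1.4500): 8.414317
T_{1}^{(1)} = 8.414317 + (8.414317 − 8.398658)/3 = 8.419537

8.4195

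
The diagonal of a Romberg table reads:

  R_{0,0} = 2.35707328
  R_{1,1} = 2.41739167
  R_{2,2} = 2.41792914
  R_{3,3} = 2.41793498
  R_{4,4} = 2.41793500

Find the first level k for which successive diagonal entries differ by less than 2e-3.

|R_{1,1} − R_{0,0}| = 0.06031839 ≥ 2e-3
|R_{2,2} − R_{1,1}| = 0.00053747 < 2e-3

k = 2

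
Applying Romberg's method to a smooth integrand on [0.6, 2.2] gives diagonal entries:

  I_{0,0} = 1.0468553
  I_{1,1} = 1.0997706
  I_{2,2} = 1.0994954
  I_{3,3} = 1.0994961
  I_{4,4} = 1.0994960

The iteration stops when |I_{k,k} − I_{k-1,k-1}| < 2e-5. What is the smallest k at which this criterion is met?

|I_{1,1} − I_{0,0}| = 0.0529153 ≥ 2e-5
|I_{2,2} − I_{1,1}| = 0.0002752 ≥ 2e-5
|I_{3,3} − I_{2,2}| = 0.0000007 < 2e-5

k = 3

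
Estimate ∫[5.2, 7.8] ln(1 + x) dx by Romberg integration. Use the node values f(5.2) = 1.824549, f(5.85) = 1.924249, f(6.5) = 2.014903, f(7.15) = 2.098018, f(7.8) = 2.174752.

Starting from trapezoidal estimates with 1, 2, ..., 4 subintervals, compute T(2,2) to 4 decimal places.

5.2256

T(0,0) (trapezoid, 1 panel, h=2.6000): 5.199091
T(1,0) (trapezoid, 2 panels, h=1.3000): 5.218920
T(2,0) (trapezoid, 4 panels, h=0.6500): 5.223933
T(1,1) = 5.218920 + (5.218920 − 5.199091)/3 = 5.225530
T(2,1) = 5.223933 + (5.223933 − 5.218920)/3 = 5.225604
T(2,2) = 5.225604 + (5.225604 − 5.225530)/15 = 5.225609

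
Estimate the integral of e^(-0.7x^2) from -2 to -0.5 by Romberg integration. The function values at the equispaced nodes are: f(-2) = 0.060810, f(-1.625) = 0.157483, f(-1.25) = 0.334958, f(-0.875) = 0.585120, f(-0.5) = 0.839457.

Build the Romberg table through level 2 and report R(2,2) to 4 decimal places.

0.5681

R(0,0) (trapezoid, 1 panel, h=1.5000): 0.675200
R(1,0) (trapezoid, 2 panels, h=0.7500): 0.588819
R(2,0) (trapezoid, 4 panels, h=0.3750): 0.572885
R(1,1) = 0.588819 + (0.588819 − 0.675200)/3 = 0.560025
R(2,1) = 0.572885 + (0.572885 − 0.588819)/3 = 0.567574
R(2,2) = 0.567574 + (0.567574 − 0.560025)/15 = 0.568077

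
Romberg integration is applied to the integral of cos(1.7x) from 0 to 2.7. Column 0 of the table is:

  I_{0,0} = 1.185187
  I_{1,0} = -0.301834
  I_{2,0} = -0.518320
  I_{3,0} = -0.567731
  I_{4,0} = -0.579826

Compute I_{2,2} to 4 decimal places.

-0.5767

Richardson extrapolation on the trapezoidal column (denominator 4−1=3):
I_{1,1} = (4·(-0.301834) − 1.185187) / 3 = -0.797508
I_{2,1} = (4·(-0.518320) − (-0.301834)) / 3 = -0.590482
I_{2,2} = -0.590482 + (-0.590482 − (-0.797508))/15 = -0.576680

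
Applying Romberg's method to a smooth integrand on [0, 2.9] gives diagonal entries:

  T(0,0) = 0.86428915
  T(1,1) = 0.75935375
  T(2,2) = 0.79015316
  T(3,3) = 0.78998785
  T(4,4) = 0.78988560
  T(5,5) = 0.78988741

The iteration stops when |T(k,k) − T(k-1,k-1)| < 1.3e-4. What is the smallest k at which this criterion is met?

k = 4

|T(1,1) − T(0,0)| = 0.10493540 ≥ 1.3e-4
|T(2,2) − T(1,1)| = 0.03079941 ≥ 1.3e-4
|T(3,3) − T(2,2)| = 0.00016531 ≥ 1.3e-4
|T(4,4) − T(3,3)| = 0.00010225 < 1.3e-4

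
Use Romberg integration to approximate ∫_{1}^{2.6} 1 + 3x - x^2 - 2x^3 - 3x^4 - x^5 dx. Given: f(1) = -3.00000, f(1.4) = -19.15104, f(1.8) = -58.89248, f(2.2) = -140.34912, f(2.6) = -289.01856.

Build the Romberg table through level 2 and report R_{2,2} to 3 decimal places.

R_{0,0} (trapezoid, 1 panel, h=1.6000): -233.61485
R_{1,0} (trapezoid, 2 panels, h=0.8000): -163.92141
R_{2,0} (trapezoid, 4 panels, h=0.4000): -145.76077
R_{1,1} = -163.92141 + (-163.92141 − (-233.61485))/3 = -140.69026
R_{2,1} = -145.76077 + (-145.76077 − (-163.92141))/3 = -139.70722
R_{2,2} = -139.70722 + (-139.70722 − (-140.69026))/15 = -139.64168

-139.642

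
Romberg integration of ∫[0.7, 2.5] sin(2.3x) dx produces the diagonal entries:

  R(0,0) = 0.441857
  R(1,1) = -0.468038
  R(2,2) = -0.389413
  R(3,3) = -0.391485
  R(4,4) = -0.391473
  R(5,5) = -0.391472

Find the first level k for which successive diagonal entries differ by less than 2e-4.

k = 4

|R(1,1) − R(0,0)| = 0.909895 ≥ 2e-4
|R(2,2) − R(1,1)| = 0.078625 ≥ 2e-4
|R(3,3) − R(2,2)| = 0.002072 ≥ 2e-4
|R(4,4) − R(3,3)| = 0.000012 < 2e-4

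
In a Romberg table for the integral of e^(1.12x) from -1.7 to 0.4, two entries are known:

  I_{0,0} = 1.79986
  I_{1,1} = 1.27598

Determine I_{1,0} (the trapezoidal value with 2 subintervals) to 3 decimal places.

1.407

From I_{1,1} = (4·I_{1,0} − I_{0,0})/3, solve for I_{1,0}:
4·I_{1,0} = 3·1.27598 + 1.79986 = 5.62780
I_{1,0} = 1.40695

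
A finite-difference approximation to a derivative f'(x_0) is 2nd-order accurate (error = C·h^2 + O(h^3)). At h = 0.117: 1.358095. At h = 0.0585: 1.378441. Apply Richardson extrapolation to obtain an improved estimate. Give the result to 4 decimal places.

1.3852

The leading error scales as h^2; refining by a factor of 2 reduces it by 2^2 = 4.
Extrapolated value = (4·A(h/2) − A(h)) / (4 − 1)
= (4·1.378441 − 1.358095) / 3
= 4.155669 / 3 = 1.385223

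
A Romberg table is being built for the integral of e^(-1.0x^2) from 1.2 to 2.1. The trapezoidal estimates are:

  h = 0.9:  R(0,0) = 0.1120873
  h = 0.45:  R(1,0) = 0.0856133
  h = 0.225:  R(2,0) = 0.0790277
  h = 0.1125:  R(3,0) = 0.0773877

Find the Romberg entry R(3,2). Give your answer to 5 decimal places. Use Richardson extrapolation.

R(2,1) = 0.0790277 + (0.0790277 − 0.0856133)/3 = 0.0768325
R(3,1) = 0.0773877 + (0.0773877 − 0.0790277)/3 = 0.0768410
R(3,2) = 0.0768410 + (0.0768410 − 0.0768325)/15 = 0.0768416
(Column j=1 coincides with Simpson's rule on the same nodes.)

0.07684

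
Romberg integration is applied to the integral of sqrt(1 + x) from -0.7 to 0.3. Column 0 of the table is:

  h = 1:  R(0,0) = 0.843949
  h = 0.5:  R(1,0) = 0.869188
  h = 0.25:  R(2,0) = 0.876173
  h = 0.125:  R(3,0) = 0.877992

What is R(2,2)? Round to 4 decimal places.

0.8786

Richardson extrapolation on the trapezoidal column (denominator 4−1=3):
R(1,1) = 0.869188 + (0.869188 − 0.843949)/3 = 0.877601
R(2,1) = (4·0.876173 − 0.869188) / 3 = 0.878501
R(2,2) = 0.878501 + (0.878501 − 0.877601)/15 = 0.878561
(Column j=1 coincides with Simpson's rule on the same nodes.)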